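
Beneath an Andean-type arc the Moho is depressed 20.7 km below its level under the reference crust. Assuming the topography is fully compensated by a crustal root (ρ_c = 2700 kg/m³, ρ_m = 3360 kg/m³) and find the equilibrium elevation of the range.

5.06 km

In Airy isostatic equilibrium: ρ_c h = (ρ_m − ρ_c) r.
h = r (ρ_m − ρ_c) / ρ_c = 20.7 km × (3360 − 2700) / 2700 = 5.06 km.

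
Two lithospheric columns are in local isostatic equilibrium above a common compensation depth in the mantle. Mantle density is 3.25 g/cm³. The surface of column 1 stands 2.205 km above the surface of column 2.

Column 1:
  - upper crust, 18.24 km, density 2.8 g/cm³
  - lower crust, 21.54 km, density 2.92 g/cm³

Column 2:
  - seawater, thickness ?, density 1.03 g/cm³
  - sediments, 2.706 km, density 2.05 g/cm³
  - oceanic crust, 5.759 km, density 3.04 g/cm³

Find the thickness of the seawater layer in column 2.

Take the compensation level at the base of the deeper column (depth z_c below the surface of column 1) and equate Σ ρ_i t_i down to z_c; mantle fills any gap and the z_c terms cancel.
Column 1: 18.24×2.8 + 21.54×2.92 + (z_c − 39.78)×3.25
Column 2: 2.205×0 + x×1.03 + 2.706×2.05 + 5.759×3.04 + (z_c − 2.205 − 8.465 − x)×3.25
The z_c×3.25 term appears on both sides and cancels. Collect the known terms of each column as K = Σ(ρt)_known − 3.25 × (depth of known layers): K_1 = 113.9688 − 3.25×39.78 = −15.3162; K_2 = 23.05466 − 3.25×(2.205 + 8.465) = −11.62284.
Balance: K_1 = K_2 − x×(3.25 − 1.03), so x = (K_2 − K_1)/(3.25 − 1.03) = 3.69336/2.22 = 1.66 km.

1.66 km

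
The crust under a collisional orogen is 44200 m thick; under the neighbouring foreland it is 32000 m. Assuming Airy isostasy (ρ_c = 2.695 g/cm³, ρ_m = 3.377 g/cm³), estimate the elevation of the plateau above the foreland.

Excess crust Δ = 44200 m − 32000 m = 12200 m, split between elevation h and root r with h + r = Δ.
Airy balance ρ_c h = (ρ_m − ρ_c) r gives r = h ρ_c/(ρ_m − ρ_c), so h (1 + ρ_c/(ρ_m − ρ_c)) = Δ, i.e. h = Δ (ρ_m − ρ_c)/ρ_m.
h = 12200 m × 0.682/3.377 = 2460 m.

2460 m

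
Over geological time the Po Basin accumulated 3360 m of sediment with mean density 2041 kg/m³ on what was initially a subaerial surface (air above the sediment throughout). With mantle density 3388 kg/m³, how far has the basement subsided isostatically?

2020 m

Subaerial load: s = t ρ_sed / ρ_m = 3360 m × 2041/3388 = 2020 m.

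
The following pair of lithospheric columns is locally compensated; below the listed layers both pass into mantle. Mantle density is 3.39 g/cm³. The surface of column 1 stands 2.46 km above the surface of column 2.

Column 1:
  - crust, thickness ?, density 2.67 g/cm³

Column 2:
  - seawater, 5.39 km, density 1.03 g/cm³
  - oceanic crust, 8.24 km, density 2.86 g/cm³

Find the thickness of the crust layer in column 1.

Take the compensation level at the base of the deeper column (depth z_c below the surface of column 1) and equate Σ ρ_i t_i down to z_c; mantle fills any gap and the z_c terms cancel.
Column 1: x×2.67 + (z_c − 0 − x)×3.39
Column 2: 2.46×0 + 5.39×1.03 + 8.24×2.86 + (z_c − 2.46 − 13.63)×3.39
The z_c×3.39 term appears on both sides and cancels. Collect the known terms of each column as K = Σ(ρt)_known − 3.39 × (depth of known layers): K_1 = 0 − 3.39×0 = 0; K_2 = 29.1181 − 3.39×(2.46 + 13.63) = −25.427.
Balance: K_1 − x×(3.39 − 2.67) = K_2, so x = (K_1 − K_2)/(3.39 − 2.67) = 25.427/0.72 = 35.3 km.

35.3 km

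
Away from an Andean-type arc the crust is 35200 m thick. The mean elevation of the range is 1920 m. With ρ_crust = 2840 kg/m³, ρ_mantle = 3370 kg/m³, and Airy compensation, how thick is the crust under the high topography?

Root depth r = h ρ_c / (ρ_m − ρ_c) = 1920 m × 2840 / 530 = 10290 m.
Total thickness = T + h + r = 35200 m + 1920 m + 10290 m = 47400 m.

47400 m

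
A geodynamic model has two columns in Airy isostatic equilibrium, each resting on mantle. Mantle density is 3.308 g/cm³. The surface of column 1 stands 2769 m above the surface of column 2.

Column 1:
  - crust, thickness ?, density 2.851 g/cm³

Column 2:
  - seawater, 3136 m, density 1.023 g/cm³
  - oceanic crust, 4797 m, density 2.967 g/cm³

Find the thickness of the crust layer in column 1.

39300 m

Take the compensation level at the base of the deeper column (depth z_c below the surface of column 1) and equate Σ ρ_i t_i down to z_c; mantle fills any gap and the z_c terms cancel.
Column 1: x×2.851 + (z_c − 0 − x)×3.308
Column 2: 2769×0 + 3136×1.023 + 4797×2.967 + (z_c − 2769 − 7933)×3.308
The z_c×3.308 term appears on both sides and cancels. Collect the known terms of each column as K = Σ(ρt)_known − 3.308 × (depth of known layers): K_1 = 0 − 3.308×0 = 0; K_2 = 17440.827 − 3.308×(2769 + 7933) = −17961.389.
Balance: K_1 − x×(3.308 − 2.851) = K_2, so x = (K_1 − K_2)/(3.308 − 2.851) = 17961.4/0.457 = 39300 m.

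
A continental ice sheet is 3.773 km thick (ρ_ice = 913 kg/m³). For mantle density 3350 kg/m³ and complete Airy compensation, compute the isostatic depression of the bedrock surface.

In Airy isostatic equilibrium: the ice load ρ_ice t is balanced by mantle displaced below, ρ_m s.
s = t ρ_ice / ρ_m = 3.773 km × 913/3350 = 1.03 km.

1.03 km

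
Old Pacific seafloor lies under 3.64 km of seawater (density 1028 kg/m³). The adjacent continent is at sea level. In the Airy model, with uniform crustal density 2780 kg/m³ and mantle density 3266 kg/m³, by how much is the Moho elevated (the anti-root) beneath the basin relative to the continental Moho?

In Airy isostatic equilibrium: replacing crust with seawater at the top is compensated by replacing crust with mantle at the base: d (ρ_c − ρ_w) = a (ρ_m − ρ_c).
a = d (ρ_c − ρ_w)/(ρ_m − ρ_c) = 3.64 km × 1752/486 = 13.1 km.

13.1 km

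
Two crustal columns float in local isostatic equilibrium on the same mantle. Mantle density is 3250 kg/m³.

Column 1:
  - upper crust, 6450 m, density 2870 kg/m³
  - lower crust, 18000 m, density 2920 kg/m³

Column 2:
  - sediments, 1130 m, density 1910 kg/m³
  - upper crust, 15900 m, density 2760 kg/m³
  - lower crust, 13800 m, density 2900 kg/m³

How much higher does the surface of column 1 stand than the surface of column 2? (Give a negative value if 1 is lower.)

For any compensation level in the mantle, the mantle terms cancel and isostasy reduces to e = (Σt_1 − Σt_2) − (Σ(ρt)_1 − Σ(ρt)_2) / ρ_m.
Σt_1 = 24450 m; Σt_2 = 30830 m; Σ(ρt)_1 = 71071500; Σ(ρt)_2 = 86062300 (in m·kg/m³).
e = (24450 − 30830) − (71071500 − 86062300) / 3250 = −1770 m.

−1770 m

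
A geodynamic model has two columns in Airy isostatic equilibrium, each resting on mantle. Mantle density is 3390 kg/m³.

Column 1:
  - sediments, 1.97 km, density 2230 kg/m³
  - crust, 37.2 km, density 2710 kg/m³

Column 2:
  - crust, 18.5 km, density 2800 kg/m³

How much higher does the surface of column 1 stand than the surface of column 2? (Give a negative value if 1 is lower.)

4.92 km

For any compensation level in the mantle, the mantle terms cancel and isostasy reduces to e = (Σt_1 − Σt_2) − (Σ(ρt)_1 − Σ(ρt)_2) / ρ_m.
Σt_1 = 39.17 km; Σt_2 = 18.5 km; Σ(ρt)_1 = 105205.1; Σ(ρt)_2 = 51800 (in km·kg/m³).
e = (39.17 − 18.5) − (105205.1 − 51800) / 3390 = 4.92 km.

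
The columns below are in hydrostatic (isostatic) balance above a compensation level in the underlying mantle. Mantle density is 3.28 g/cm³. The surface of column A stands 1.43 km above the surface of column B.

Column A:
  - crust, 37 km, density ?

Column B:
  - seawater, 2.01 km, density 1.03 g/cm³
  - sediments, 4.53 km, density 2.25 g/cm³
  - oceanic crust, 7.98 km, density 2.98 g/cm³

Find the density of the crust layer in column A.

Take the compensation level at the base of the deeper column (depth z_c below the surface of column A) and equate Σ ρ_i t_i down to z_c; mantle fills any gap and the z_c terms cancel.
Column A: 37×ρ + (z_c − 37)×3.28
Column B: 1.43×0 + 2.01×1.03 + 4.53×2.25 + 7.98×2.98 + (z_c − 1.43 − 14.52)×3.28
The z_c×3.28 term appears on both sides and cancels. Collect the known terms of each column as K = Σ(ρt)_known − 3.28 × (depth of known layers): K_A = 0 − 3.28×37 = −121.36; K_B = 36.0432 − 3.28×(1.43 + 14.52) = −16.2728.
Balance: K_A + 37×ρ = K_B, so ρ = (K_B − K_A)/37 = 105.087/37 = 2.84 g/cm³.

2.84 g/cm³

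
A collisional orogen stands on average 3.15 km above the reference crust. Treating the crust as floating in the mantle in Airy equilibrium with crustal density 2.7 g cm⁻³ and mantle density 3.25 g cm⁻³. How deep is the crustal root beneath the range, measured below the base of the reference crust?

In Airy isostatic equilibrium: the weight of the topography is balanced by the buoyancy of the root, ρ_c h = (ρ_m − ρ_c) r.
r = h · ρ_c / (ρ_m − ρ_c) = 3.15 km × 2.7 / (3.25 − 2.7) = 15.5 km.

15.5 km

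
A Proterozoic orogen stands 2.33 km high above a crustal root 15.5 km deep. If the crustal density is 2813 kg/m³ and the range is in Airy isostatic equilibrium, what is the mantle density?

3240 kg/m³

Airy balance: ρ_c h = (ρ_m − ρ_c) r → ρ_m = ρ_c (1 + h/r).
ρ_m = 2813 × (1 + 2.33 km/15.5 km) = 3240 kg/m³.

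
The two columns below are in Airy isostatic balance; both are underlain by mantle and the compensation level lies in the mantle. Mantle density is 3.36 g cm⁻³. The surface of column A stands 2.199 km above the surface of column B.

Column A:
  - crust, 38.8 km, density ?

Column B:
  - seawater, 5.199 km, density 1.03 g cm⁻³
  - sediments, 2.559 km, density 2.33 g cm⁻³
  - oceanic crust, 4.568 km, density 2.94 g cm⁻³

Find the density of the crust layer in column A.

Take the compensation level at the base of the deeper column (depth z_c below the surface of column A) and equate Σ ρ_i t_i down to z_c; mantle fills any gap and the z_c terms cancel.
Column A: 38.8×ρ + (z_c − 38.8)×3.36
Column B: 2.199×0 + 5.199×1.03 + 2.559×2.33 + 4.568×2.94 + (z_c − 2.199 − 12.326)×3.36
The z_c×3.36 term appears on both sides and cancels. Collect the known terms of each column as K = Σ(ρt)_known − 3.36 × (depth of known layers): K_A = 0 − 3.36×38.8 = −130.368; K_B = 24.74736 − 3.36×(2.199 + 12.326) = −24.05664.
Balance: K_A + 38.8×ρ = K_B, so ρ = (K_B − K_A)/38.8 = 106.311/38.8 = 2.74 g cm⁻³.

2.74 g cm⁻³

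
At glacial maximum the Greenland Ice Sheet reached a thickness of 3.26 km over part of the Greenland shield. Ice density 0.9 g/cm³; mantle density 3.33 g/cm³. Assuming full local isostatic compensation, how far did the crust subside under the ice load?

0.881 km

Balancing pressure at the compensation depth: the ice load ρ_ice t is balanced by mantle displaced below, ρ_m s.
s = t ρ_ice / ρ_m = 3.26 km × 0.9/3.33 = 0.881 km.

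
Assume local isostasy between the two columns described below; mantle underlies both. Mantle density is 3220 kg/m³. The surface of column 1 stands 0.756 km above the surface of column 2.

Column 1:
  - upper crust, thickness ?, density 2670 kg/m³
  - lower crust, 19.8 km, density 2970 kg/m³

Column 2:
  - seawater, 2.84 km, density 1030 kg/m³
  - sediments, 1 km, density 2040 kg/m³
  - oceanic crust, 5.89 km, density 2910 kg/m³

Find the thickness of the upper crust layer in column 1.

12.2 km

Take the compensation level at the base of the deeper column (depth z_c below the surface of column 1) and equate Σ ρ_i t_i down to z_c; mantle fills any gap and the z_c terms cancel.
Column 1: x×2670 + 19.8×2970 + (z_c − 19.8 − x)×3220
Column 2: 0.756×0 + 2.84×1030 + 1×2040 + 5.89×2910 + (z_c − 0.756 − 9.73)×3220
The z_c×3220 term appears on both sides and cancels. Collect the known terms of each column as K = Σ(ρt)_known − 3220 × (depth of known layers): K_1 = 58806 − 3220×19.8 = −4950; K_2 = 22105.1 − 3220×(0.756 + 9.73) = −11659.82.
Balance: K_1 − x×(3220 − 2670) = K_2, so x = (K_1 − K_2)/(3220 − 2670) = 6709.82/550 = 12.2 km.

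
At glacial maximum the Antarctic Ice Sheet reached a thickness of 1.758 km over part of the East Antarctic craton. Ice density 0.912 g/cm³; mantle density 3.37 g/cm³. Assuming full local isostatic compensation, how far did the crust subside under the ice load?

0.476 km

In Airy isostatic equilibrium: the ice load ρ_ice t is balanced by mantle displaced below, ρ_m s.
s = t ρ_ice / ρ_m = 1.758 km × 0.912/3.37 = 0.476 km.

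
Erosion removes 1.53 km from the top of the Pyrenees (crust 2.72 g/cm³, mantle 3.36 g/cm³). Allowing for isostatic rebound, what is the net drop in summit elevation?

Rebound u = e ρ_c/ρ_m = 1.53 km × 2.72/3.36 = 1.239 km.
Net surface drop = e − u = 1.53 km − 1.239 km = e (ρ_m − ρ_c)/ρ_m = 0.291 km.

0.291 km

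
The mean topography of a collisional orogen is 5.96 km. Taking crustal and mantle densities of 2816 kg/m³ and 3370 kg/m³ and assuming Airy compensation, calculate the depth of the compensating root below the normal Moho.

Isostatic balance requires: the weight of the topography is balanced by the buoyancy of the root, ρ_c h = (ρ_m − ρ_c) r.
r = h · ρ_c / (ρ_m − ρ_c) = 5.96 km × 2816 / (3370 − 2816) = 30.3 km.

30.3 km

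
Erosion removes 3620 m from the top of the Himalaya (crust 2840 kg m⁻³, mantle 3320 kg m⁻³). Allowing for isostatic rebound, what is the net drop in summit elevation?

Rebound u = e ρ_c/ρ_m = 3620 m × 2840/3320 = 3097 m.
Net surface drop = e − u = 3620 m − 3097 m = e (ρ_m − ρ_c)/ρ_m = 523 m.

523 m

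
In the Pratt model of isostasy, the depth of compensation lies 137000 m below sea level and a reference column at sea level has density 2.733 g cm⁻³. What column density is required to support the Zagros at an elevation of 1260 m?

Pratt balance: ρ_ref D = ρ (D + h).
ρ = ρ_ref D/(D + h) = 2.733 × 137000 m/(137000 m + 1260 m) = 2.71 g cm⁻³.

2.71 g cm⁻³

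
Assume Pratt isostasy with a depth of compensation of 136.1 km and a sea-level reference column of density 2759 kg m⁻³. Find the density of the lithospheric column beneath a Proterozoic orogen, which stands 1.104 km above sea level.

2740 kg m⁻³

Pratt balance: ρ_ref D = ρ (D + h).
ρ = ρ_ref D/(D + h) = 2759 × 136.1 km/(136.1 km + 1.104 km) = 2740 kg m⁻³.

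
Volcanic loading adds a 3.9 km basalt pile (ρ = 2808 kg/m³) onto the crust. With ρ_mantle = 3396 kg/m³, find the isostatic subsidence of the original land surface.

Subaerial loading: s = t ρ_load / ρ_m.
s = 3.9 km × 2808/3396 = 3.22 km.

3.22 km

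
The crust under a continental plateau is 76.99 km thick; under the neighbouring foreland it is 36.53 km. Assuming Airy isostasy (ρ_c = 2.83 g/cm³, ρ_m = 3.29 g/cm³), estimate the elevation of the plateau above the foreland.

Excess crust Δ = 76.99 km − 36.53 km = 40.46 km, split between elevation h and root r with h + r = Δ.
Airy balance ρ_c h = (ρ_m − ρ_c) r gives r = h ρ_c/(ρ_m − ρ_c), so h (1 + ρ_c/(ρ_m − ρ_c)) = Δ, i.e. h = Δ (ρ_m − ρ_c)/ρ_m.
h = 40.46 km × 0.46/3.29 = 5.66 km.

5.66 km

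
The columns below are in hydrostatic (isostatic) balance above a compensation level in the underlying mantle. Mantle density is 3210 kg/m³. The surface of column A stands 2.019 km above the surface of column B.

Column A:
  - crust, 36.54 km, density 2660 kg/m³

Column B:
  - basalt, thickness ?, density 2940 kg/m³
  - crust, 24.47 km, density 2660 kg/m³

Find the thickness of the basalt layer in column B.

Take the compensation level at the base of the deeper column (depth z_c below the surface of column A) and equate Σ ρ_i t_i down to z_c; mantle fills any gap and the z_c terms cancel.
Column A: 36.54×2660 + (z_c − 36.54)×3210
Column B: 2.019×0 + x×2940 + 24.47×2660 + (z_c − 2.019 − 24.47 − x)×3210
The z_c×3210 term appears on both sides and cancels. Collect the known terms of each column as K = Σ(ρt)_known − 3210 × (depth of known layers): K_A = 97196.4 − 3210×36.54 = −20097; K_B = 65090.2 − 3210×(2.019 + 24.47) = −19939.49.
Balance: K_A = K_B − x×(3210 − 2940), so x = (K_B − K_A)/(3210 − 2940) = 157.51/270 = 0.583 km.

0.583 km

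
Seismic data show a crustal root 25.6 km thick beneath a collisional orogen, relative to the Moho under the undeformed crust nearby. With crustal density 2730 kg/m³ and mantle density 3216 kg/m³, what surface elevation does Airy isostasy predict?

In Airy isostatic equilibrium: ρ_c h = (ρ_m − ρ_c) r.
h = r (ρ_m − ρ_c) / ρ_c = 25.6 km × (3216 − 2730) / 2730 = 4.56 km.

4.56 km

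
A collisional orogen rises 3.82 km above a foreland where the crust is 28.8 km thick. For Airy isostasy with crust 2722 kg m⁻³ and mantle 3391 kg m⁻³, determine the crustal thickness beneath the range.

48.2 km

Root depth r = h ρ_c / (ρ_m − ρ_c) = 3.82 km × 2722 / 669 = 15.54 km.
Total thickness = T + h + r = 28.8 km + 3.82 km + 15.54 km = 48.2 km.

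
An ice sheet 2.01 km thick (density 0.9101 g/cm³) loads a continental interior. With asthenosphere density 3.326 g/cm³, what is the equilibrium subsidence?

0.55 km

Isostatic balance requires: the ice load ρ_ice t is balanced by mantle displaced below, ρ_m s.
s = t ρ_ice / ρ_m = 2.01 km × 0.9101/3.326 = 0.55 km.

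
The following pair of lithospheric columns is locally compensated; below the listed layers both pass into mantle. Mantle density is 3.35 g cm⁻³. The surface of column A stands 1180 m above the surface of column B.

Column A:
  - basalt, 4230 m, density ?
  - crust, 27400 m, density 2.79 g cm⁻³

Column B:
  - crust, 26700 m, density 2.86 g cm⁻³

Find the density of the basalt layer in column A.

2.95 g cm⁻³

Take the compensation level at the base of the deeper column (depth z_c below the surface of column A) and equate Σ ρ_i t_i down to z_c; mantle fills any gap and the z_c terms cancel.
Column A: 4230×ρ + 27400×2.79 + (z_c − 31630)×3.35
Column B: 1180×0 + 26700×2.86 + (z_c − 1180 − 26700)×3.35
The z_c×3.35 term appears on both sides and cancels. Collect the known terms of each column as K = Σ(ρt)_known − 3.35 × (depth of known layers): K_A = 76446 − 3.35×31630 = −29514.5; K_B = 76362 − 3.35×(1180 + 26700) = −17036.
Balance: K_A + 4230×ρ = K_B, so ρ = (K_B − K_A)/4230 = 12478.5/4230 = 2.95 g cm⁻³.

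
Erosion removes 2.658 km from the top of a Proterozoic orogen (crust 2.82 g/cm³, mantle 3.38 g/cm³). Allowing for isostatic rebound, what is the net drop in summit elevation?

0.44 km

Rebound u = e ρ_c/ρ_m = 2.658 km × 2.82/3.38 = 2.218 km.
Net surface drop = e − u = 2.658 km − 2.218 km = e (ρ_m − ρ_c)/ρ_m = 0.44 km.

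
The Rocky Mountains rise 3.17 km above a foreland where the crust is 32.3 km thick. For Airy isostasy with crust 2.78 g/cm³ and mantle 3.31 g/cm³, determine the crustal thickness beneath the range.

Root depth r = h ρ_c / (ρ_m − ρ_c) = 3.17 km × 2.78 / 0.53 = 16.63 km.
Total thickness = T + h + r = 32.3 km + 3.17 km + 16.63 km = 52.1 km.

52.1 km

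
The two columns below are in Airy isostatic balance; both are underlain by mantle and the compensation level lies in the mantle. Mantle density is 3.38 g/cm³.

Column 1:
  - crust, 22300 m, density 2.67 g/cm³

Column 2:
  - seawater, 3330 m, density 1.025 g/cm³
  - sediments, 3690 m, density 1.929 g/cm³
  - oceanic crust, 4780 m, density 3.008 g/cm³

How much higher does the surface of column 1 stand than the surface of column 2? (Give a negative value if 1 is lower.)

For any compensation level in the mantle, the mantle terms cancel and isostasy reduces to e = (Σt_1 − Σt_2) − (Σ(ρt)_1 − Σ(ρt)_2) / ρ_m.
Σt_1 = 22300 m; Σt_2 = 11800 m; Σ(ρt)_1 = 59541; Σ(ρt)_2 = 24909.5 (in m·g/cm³).
e = (22300 − 11800) − (59541 − 24909.5) / 3.38 = 254 m.

254 m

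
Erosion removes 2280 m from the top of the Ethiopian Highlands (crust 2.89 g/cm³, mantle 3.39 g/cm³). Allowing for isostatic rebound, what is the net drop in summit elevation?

336 m

Rebound u = e ρ_c/ρ_m = 2280 m × 2.89/3.39 = 1944 m.
Net surface drop = e − u = 2280 m − 1944 m = e (ρ_m − ρ_c)/ρ_m = 336 m.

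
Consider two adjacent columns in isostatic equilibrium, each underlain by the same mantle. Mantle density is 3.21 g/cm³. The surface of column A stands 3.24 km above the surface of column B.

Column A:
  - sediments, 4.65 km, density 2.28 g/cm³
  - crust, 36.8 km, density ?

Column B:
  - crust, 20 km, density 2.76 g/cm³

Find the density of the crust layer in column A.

2.8 g/cm³

Take the compensation level at the base of the deeper column (depth z_c below the surface of column A) and equate Σ ρ_i t_i down to z_c; mantle fills any gap and the z_c terms cancel.
Column A: 4.65×2.28 + 36.8×ρ + (z_c − 41.45)×3.21
Column B: 3.24×0 + 20×2.76 + (z_c − 3.24 − 20)×3.21
The z_c×3.21 term appears on both sides and cancels. Collect the known terms of each column as K = Σ(ρt)_known − 3.21 × (depth of known layers): K_A = 10.602 − 3.21×41.45 = −122.4525; K_B = 55.2 − 3.21×(3.24 + 20) = −19.4004.
Balance: K_A + 36.8×ρ = K_B, so ρ = (K_B − K_A)/36.8 = 103.052/36.8 = 2.8 g/cm³.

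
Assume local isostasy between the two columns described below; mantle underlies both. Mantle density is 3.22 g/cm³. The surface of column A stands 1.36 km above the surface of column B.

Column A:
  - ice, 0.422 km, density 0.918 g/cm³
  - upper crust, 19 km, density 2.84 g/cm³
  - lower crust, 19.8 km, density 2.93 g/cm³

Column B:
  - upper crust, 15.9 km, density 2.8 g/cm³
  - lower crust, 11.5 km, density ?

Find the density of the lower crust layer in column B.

2.97 g/cm³

Take the compensation level at the base of the deeper column (depth z_c below the surface of column A) and equate Σ ρ_i t_i down to z_c; mantle fills any gap and the z_c terms cancel.
Column A: 0.422×0.918 + 19×2.84 + 19.8×2.93 + (z_c − 39.222)×3.22
Column B: 1.36×0 + 15.9×2.8 + 11.5×ρ + (z_c − 1.36 − 27.4)×3.22
The z_c×3.22 term appears on both sides and cancels. Collect the known terms of each column as K = Σ(ρt)_known − 3.22 × (depth of known layers): K_A = 112.361396 − 3.22×39.222 = −13.933444; K_B = 44.52 − 3.22×(1.36 + 27.4) = −48.0872.
Balance: K_A = K_B + 11.5×ρ, so ρ = (K_A − K_B)/11.5 = 34.1538/11.5 = 2.97 g/cm³.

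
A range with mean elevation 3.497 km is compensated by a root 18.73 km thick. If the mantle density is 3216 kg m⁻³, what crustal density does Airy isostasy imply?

ρ_c h = (ρ_m − ρ_c) r → ρ_c (h + r) = ρ_m r → ρ_c = ρ_m r / (h + r).
ρ_c = 3216 × 18.73 km / (3.497 km + 18.73 km) = 2710 kg m⁻³.

2710 kg m⁻³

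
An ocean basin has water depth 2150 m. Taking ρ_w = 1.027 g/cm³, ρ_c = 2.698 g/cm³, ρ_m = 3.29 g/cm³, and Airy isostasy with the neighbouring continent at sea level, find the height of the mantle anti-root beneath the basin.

Equating mass per unit area of the two columns: replacing crust with seawater at the top is compensated by replacing crust with mantle at the base: d (ρ_c − ρ_w) = a (ρ_m − ρ_c).
a = d (ρ_c − ρ_w)/(ρ_m − ρ_c) = 2150 m × 1.671/0.592 = 6070 m.

6070 m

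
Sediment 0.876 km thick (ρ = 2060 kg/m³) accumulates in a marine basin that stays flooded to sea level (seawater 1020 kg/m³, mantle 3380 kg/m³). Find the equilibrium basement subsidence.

0.386 km

Submarine loading: the sediment displaces seawater, and the subsidence is in turn flooded, so s (ρ_m − ρ_w) = t (ρ_sed − ρ_w).
s = 0.876 km × (2060 − 1020) / (3380 − 1020) = 0.386 km.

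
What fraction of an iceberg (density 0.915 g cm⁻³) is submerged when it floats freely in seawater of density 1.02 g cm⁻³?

Submerged fraction = ρ_obj/ρ_fluid = 0.915/1.02 = 0.897.

0.897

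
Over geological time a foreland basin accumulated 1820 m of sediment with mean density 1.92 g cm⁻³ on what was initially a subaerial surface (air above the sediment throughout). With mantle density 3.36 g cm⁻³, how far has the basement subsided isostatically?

1040 m

Subaerial load: s = t ρ_sed / ρ_m = 1820 m × 1.92/3.36 = 1040 m.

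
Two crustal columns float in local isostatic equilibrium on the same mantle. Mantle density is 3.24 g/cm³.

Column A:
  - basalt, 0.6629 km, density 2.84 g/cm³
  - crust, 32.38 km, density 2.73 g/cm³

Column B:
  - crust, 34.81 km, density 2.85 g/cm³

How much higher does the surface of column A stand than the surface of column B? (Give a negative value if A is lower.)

For any compensation level in the mantle, the mantle terms cancel and isostasy reduces to e = (Σt_A − Σt_B) − (Σ(ρt)_A − Σ(ρt)_B) / ρ_m.
Σt_A = 33.0429 km; Σt_B = 34.81 km; Σ(ρt)_A = 90.280036; Σ(ρt)_B = 99.2085 (in km·g/cm³).
e = (33.0429 − 34.81) − (90.280036 − 99.2085) / 3.24 = 0.989 km.

0.989 km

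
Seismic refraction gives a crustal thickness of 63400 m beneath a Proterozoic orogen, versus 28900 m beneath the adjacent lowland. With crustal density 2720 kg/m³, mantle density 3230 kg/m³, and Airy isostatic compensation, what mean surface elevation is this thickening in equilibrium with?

5450 m

Excess crust Δ = 63400 m − 28900 m = 34500 m, split between elevation h and root r with h + r = Δ.
Airy balance ρ_c h = (ρ_m − ρ_c) r gives r = h ρ_c/(ρ_m − ρ_c), so h (1 + ρ_c/(ρ_m − ρ_c)) = Δ, i.e. h = Δ (ρ_m − ρ_c)/ρ_m.
h = 34500 m × 510/3230 = 5450 m.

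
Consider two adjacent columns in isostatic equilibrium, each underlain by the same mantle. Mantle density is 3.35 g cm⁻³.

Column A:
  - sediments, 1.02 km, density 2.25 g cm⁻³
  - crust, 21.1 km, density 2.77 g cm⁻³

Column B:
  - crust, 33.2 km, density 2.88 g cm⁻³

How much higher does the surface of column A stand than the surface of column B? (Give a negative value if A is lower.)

For any compensation level in the mantle, the mantle terms cancel and isostasy reduces to e = (Σt_A − Σt_B) − (Σ(ρt)_A − Σ(ρt)_B) / ρ_m.
Σt_A = 22.12 km; Σt_B = 33.2 km; Σ(ρt)_A = 60.742; Σ(ρt)_B = 95.616 (in km·g cm⁻³).
e = (22.12 − 33.2) − (60.742 − 95.616) / 3.35 = −0.67 km.

−0.67 km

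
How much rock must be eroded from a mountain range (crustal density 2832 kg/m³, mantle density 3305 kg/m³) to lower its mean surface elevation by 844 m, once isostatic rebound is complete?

5900 m

Net drop Δ = e − u = e − e ρ_c/ρ_m = e (ρ_m − ρ_c)/ρ_m.
e = Δ ρ_m/(ρ_m − ρ_c) = 844 m × 3305/473 = 5900 m.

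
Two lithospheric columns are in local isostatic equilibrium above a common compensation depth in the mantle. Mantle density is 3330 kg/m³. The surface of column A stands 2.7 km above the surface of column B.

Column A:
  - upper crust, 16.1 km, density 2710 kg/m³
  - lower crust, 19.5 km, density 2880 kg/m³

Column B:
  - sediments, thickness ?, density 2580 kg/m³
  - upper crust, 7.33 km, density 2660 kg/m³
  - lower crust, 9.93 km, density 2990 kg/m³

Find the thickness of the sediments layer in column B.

1.97 km

Take the compensation level at the base of the deeper column (depth z_c below the surface of column A) and equate Σ ρ_i t_i down to z_c; mantle fills any gap and the z_c terms cancel.
Column A: 16.1×2710 + 19.5×2880 + (z_c − 35.6)×3330
Column B: 2.7×0 + x×2580 + 7.33×2660 + 9.93×2990 + (z_c − 2.7 − 17.26 − x)×3330
The z_c×3330 term appears on both sides and cancels. Collect the known terms of each column as K = Σ(ρt)_known − 3330 × (depth of known layers): K_A = 99791 − 3330×35.6 = −18757; K_B = 49188.5 − 3330×(2.7 + 17.26) = −17278.3.
Balance: K_A = K_B − x×(3330 − 2580), so x = (K_B − K_A)/(3330 − 2580) = 1478.7/750 = 1.97 km.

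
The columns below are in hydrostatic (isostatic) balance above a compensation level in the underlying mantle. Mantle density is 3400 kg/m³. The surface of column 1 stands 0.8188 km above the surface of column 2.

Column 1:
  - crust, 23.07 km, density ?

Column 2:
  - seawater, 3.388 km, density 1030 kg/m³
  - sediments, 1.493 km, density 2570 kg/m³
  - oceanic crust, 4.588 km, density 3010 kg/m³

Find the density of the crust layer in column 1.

2800 kg/m³

Take the compensation level at the base of the deeper column (depth z_c below the surface of column 1) and equate Σ ρ_i t_i down to z_c; mantle fills any gap and the z_c terms cancel.
Column 1: 23.07×ρ + (z_c − 23.07)×3400
Column 2: 0.8188×0 + 3.388×1030 + 1.493×2570 + 4.588×3010 + (z_c − 0.8188 − 9.469)×3400
The z_c×3400 term appears on both sides and cancels. Collect the known terms of each column as K = Σ(ρt)_known − 3400 × (depth of known layers): K_1 = 0 − 3400×23.07 = −78438; K_2 = 21136.53 − 3400×(0.8188 + 9.469) = −13841.99.
Balance: K_1 + 23.07×ρ = K_2, so ρ = (K_2 − K_1)/23.07 = 64596/23.07 = 2800 kg/m³.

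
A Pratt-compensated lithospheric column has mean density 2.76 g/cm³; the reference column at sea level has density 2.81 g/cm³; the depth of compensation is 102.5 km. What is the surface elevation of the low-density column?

ρ_ref D = ρ (D + h) → h = D (ρ_ref − ρ)/ρ.
h = 102.5 km × (2.81 − 2.76)/2.76 = 1.86 km.

1.86 km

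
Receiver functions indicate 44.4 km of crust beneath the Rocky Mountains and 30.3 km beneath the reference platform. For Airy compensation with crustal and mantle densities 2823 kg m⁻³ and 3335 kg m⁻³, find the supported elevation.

Excess crust Δ = 44.4 km − 30.3 km = 14.1 km, split between elevation h and root r with h + r = Δ.
Airy balance ρ_c h = (ρ_m − ρ_c) r gives r = h ρ_c/(ρ_m − ρ_c), so h (1 + ρ_c/(ρ_m − ρ_c)) = Δ, i.e. h = Δ (ρ_m − ρ_c)/ρ_m.
h = 14.1 km × 512/3335 = 2.16 km.

2.16 km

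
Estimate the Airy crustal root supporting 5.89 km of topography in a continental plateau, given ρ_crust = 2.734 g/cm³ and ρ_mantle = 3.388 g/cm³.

24.6 km

Balancing pressure at the compensation depth: the weight of the topography is balanced by the buoyancy of the root, ρ_c h = (ρ_m − ρ_c) r.
r = h · ρ_c / (ρ_m − ρ_c) = 5.89 km × 2.734 / (3.388 − 2.734) = 24.6 km.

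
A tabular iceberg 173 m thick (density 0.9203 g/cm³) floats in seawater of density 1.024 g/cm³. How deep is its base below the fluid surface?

Draft d = t ρ_obj/ρ_fluid = 173 m × 0.9203/1.024 = 155 m.

155 m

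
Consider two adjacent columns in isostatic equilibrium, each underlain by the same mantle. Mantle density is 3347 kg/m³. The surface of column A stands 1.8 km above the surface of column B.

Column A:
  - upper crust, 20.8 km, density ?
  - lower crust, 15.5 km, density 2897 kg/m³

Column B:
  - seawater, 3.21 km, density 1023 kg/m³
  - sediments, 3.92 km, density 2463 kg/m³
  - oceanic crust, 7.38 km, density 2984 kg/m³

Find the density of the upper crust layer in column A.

2740 kg/m³

Take the compensation level at the base of the deeper column (depth z_c below the surface of column A) and equate Σ ρ_i t_i down to z_c; mantle fills any gap and the z_c terms cancel.
Column A: 20.8×ρ + 15.5×2897 + (z_c − 36.3)×3347
Column B: 1.8×0 + 3.21×1023 + 3.92×2463 + 7.38×2984 + (z_c − 1.8 − 14.51)×3347
The z_c×3347 term appears on both sides and cancels. Collect the known terms of each column as K = Σ(ρt)_known − 3347 × (depth of known layers): K_A = 44903.5 − 3347×36.3 = −76592.6; K_B = 34960.71 − 3347×(1.8 + 14.51) = −19628.86.
Balance: K_A + 20.8×ρ = K_B, so ρ = (K_B − K_A)/20.8 = 56963.7/20.8 = 2740 kg/m³.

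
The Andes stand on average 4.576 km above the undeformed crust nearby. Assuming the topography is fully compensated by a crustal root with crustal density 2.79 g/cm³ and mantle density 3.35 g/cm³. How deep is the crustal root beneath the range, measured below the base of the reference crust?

22.8 km

For local isostatic compensation: the weight of the topography is balanced by the buoyancy of the root, ρ_c h = (ρ_m − ρ_c) r.
r = h · ρ_c / (ρ_m − ρ_c) = 4.576 km × 2.79 / (3.35 − 2.79) = 22.8 km.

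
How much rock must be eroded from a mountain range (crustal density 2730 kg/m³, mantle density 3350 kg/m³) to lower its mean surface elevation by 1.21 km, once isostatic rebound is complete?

Net drop Δ = e − u = e − e ρ_c/ρ_m = e (ρ_m − ρ_c)/ρ_m.
e = Δ ρ_m/(ρ_m − ρ_c) = 1.21 km × 3350/620 = 6.54 km.

6.54 km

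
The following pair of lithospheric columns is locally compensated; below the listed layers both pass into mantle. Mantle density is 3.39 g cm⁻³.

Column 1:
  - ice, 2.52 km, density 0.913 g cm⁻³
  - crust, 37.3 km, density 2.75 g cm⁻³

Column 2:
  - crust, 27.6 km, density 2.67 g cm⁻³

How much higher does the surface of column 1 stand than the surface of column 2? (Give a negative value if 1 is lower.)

For any compensation level in the mantle, the mantle terms cancel and isostasy reduces to e = (Σt_1 − Σt_2) − (Σ(ρt)_1 − Σ(ρt)_2) / ρ_m.
Σt_1 = 39.82 km; Σt_2 = 27.6 km; Σ(ρt)_1 = 104.87576; Σ(ρt)_2 = 73.692 (in km·g cm⁻³).
e = (39.82 − 27.6) − (104.87576 − 73.692) / 3.39 = 3.02 km.

3.02 km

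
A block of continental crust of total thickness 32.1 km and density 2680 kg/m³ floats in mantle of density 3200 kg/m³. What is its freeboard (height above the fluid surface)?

5.22 km

Floating equilibrium: submerged depth d = t ρ_obj/ρ_fluid = 32.1 km × 2680/3200 = 26.88 km.
Freeboard = t − d = 32.1 km − 26.88 km = 5.22 km.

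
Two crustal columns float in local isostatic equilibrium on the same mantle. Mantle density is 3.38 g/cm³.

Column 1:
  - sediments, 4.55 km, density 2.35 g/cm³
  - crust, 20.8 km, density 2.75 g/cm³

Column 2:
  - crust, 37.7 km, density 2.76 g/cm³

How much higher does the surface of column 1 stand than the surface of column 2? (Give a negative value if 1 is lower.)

For any compensation level in the mantle, the mantle terms cancel and isostasy reduces to e = (Σt_1 − Σt_2) − (Σ(ρt)_1 − Σ(ρt)_2) / ρ_m.
Σt_1 = 25.35 km; Σt_2 = 37.7 km; Σ(ρt)_1 = 67.8925; Σ(ρt)_2 = 104.052 (in km·g/cm³).
e = (25.35 − 37.7) − (67.8925 − 104.052) / 3.38 = −1.65 km.

−1.65 km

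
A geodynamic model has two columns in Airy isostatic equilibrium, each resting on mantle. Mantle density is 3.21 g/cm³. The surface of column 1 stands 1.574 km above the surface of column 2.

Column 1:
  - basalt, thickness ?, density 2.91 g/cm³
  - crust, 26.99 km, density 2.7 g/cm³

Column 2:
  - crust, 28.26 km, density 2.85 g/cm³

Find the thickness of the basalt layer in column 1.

Take the compensation level at the base of the deeper column (depth z_c below the surface of column 1) and equate Σ ρ_i t_i down to z_c; mantle fills any gap and the z_c terms cancel.
Column 1: x×2.91 + 26.99×2.7 + (z_c − 26.99 − x)×3.21
Column 2: 1.574×0 + 28.26×2.85 + (z_c − 1.574 − 28.26)×3.21
The z_c×3.21 term appears on both sides and cancels. Collect the known terms of each column as K = Σ(ρt)_known − 3.21 × (depth of known layers): K_1 = 72.873 − 3.21×26.99 = −13.7649; K_2 = 80.541 − 3.21×(1.574 + 28.26) = −15.22614.
Balance: K_1 − x×(3.21 − 2.91) = K_2, so x = (K_1 − K_2)/(3.21 − 2.91) = 1.46124/0.3 = 4.87 km.

4.87 km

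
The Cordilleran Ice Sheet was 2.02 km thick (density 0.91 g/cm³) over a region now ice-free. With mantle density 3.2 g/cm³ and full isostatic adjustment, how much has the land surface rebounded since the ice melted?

Removing the load lets mantle flow back in; uplift u satisfies ρ_ice t = ρ_m u.
u = t ρ_ice/ρ_m = 2.02 km × 0.91/3.2 = 0.574 km.

0.574 km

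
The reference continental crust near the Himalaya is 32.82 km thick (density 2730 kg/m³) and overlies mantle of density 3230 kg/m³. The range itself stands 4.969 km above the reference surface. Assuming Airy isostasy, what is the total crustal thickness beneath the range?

Root depth r = h ρ_c / (ρ_m − ρ_c) = 4.969 km × 2730 / 500 = 27.13 km.
Total thickness = T + h + r = 32.82 km + 4.969 km + 27.13 km = 64.9 km.

64.9 km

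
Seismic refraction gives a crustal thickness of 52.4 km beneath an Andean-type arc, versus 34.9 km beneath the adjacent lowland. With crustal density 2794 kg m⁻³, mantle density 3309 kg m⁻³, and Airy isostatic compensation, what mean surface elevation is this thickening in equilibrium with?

2.72 km

Excess crust Δ = 52.4 km − 34.9 km = 17.5 km, split between elevation h and root r with h + r = Δ.
Airy balance ρ_c h = (ρ_m − ρ_c) r gives r = h ρ_c/(ρ_m − ρ_c), so h (1 + ρ_c/(ρ_m − ρ_c)) = Δ, i.e. h = Δ (ρ_m − ρ_c)/ρ_m.
h = 17.5 km × 515/3309 = 2.72 km.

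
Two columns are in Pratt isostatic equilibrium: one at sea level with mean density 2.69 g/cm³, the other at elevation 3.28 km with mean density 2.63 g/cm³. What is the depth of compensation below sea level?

ρ_ref D = ρ (D + h) → D (ρ_ref − ρ) = ρ h.
D = ρ h/(ρ_ref − ρ) = 2.63 × 3.28 km/(2.69 − 2.63) = 144 km.

144 km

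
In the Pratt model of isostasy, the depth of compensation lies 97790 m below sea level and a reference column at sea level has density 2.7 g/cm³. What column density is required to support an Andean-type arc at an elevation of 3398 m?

Pratt balance: ρ_ref D = ρ (D + h).
ρ = ρ_ref D/(D + h) = 2.7 × 97790 m/(97790 m + 3398 m) = 2.61 g/cm³.

2.61 g/cm³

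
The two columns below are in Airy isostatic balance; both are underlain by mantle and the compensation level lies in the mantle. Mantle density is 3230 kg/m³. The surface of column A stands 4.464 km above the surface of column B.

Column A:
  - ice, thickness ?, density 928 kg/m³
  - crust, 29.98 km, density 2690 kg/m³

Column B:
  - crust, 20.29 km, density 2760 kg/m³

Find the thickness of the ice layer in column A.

3.37 km

Take the compensation level at the base of the deeper column (depth z_c below the surface of column A) and equate Σ ρ_i t_i down to z_c; mantle fills any gap and the z_c terms cancel.
Column A: x×928 + 29.98×2690 + (z_c − 29.98 − x)×3230
Column B: 4.464×0 + 20.29×2760 + (z_c − 4.464 − 20.29)×3230
The z_c×3230 term appears on both sides and cancels. Collect the known terms of each column as K = Σ(ρt)_known − 3230 × (depth of known layers): K_A = 80646.2 − 3230×29.98 = −16189.2; K_B = 56000.4 − 3230×(4.464 + 20.29) = −23955.02.
Balance: K_A − x×(3230 − 928) = K_B, so x = (K_A − K_B)/(3230 − 928) = 7765.82/2302 = 3.37 km.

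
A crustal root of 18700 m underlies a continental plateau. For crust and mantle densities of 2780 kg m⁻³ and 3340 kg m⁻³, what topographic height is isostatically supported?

For local isostatic compensation: ρ_c h = (ρ_m − ρ_c) r.
h = r (ρ_m − ρ_c) / ρ_c = 18700 m × (3340 − 2780) / 2780 = 3770 m.

3770 m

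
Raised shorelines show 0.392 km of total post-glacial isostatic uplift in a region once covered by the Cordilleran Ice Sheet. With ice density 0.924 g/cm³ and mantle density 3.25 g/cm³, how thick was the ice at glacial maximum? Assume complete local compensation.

1.38 km

u = t ρ_ice/ρ_m → t = u ρ_m/ρ_ice = 0.392 km × 3.25/0.924 = 1.38 km.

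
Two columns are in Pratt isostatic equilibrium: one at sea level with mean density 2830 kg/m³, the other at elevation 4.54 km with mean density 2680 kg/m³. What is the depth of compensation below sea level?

ρ_ref D = ρ (D + h) → D (ρ_ref − ρ) = ρ h.
D = ρ h/(ρ_ref − ρ) = 2680 × 4.54 km/(2830 − 2680) = 81.1 km.

81.1 km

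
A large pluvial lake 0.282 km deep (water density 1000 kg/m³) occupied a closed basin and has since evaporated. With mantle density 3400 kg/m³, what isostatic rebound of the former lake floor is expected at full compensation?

u = d ρ_w/ρ_m = 0.282 km × 1000/3400 = 0.0829 km.

0.0829 km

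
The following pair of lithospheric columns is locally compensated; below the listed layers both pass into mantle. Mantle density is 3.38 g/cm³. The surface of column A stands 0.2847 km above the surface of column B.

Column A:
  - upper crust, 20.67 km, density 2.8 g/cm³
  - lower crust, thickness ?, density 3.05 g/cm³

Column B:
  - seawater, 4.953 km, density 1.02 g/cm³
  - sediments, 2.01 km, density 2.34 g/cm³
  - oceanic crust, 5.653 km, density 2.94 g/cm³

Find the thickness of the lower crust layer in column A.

15.9 km

Take the compensation level at the base of the deeper column (depth z_c below the surface of column A) and equate Σ ρ_i t_i down to z_c; mantle fills any gap and the z_c terms cancel.
Column A: 20.67×2.8 + x×3.05 + (z_c − 20.67 − x)×3.38
Column B: 0.2847×0 + 4.953×1.02 + 2.01×2.34 + 5.653×2.94 + (z_c − 0.2847 − 12.616)×3.38
The z_c×3.38 term appears on both sides and cancels. Collect the known terms of each column as K = Σ(ρt)_known − 3.38 × (depth of known layers): K_A = 57.876 − 3.38×20.67 = −11.9886; K_B = 26.37528 − 3.38×(0.2847 + 12.616) = −17.229086.
Balance: K_A − x×(3.38 − 3.05) = K_B, so x = (K_A − K_B)/(3.38 − 3.05) = 5.24049/0.33 = 15.9 km.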